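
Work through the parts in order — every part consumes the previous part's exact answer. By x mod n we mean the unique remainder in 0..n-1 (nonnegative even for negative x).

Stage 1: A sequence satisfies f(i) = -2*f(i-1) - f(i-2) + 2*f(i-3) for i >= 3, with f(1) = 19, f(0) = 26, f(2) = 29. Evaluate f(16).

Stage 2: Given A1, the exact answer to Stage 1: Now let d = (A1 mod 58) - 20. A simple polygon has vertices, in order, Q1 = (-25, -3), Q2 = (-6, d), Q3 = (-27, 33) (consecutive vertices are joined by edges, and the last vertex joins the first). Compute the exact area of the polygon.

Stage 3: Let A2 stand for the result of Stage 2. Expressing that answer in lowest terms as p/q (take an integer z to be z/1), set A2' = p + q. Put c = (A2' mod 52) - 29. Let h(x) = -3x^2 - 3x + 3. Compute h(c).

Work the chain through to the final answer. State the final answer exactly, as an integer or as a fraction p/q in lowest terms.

-393

Stage 1: f(3) = -2*(29) - 1*(19) + 2*(26) = -25; iterating: f(3)=-25, f(4)=59, f(5)=-35, f(6)=-39, f(7)=231, f(8)=-493, f(9)=677, f(10)=-399, f(11)=-865, f(12)=3483, f(13)=-6899, f(14)=8585, f(15)=-3305, f(16)=-15773; answer -15773
Stage 2: A1 = -15773; d = -17; cross terms: (-25*-17 - -6*-3)=407, (-6*33 - -27*-17)=-657, (-27*-3 - -25*33)=906; twice the area = |656| = 656; area = 328; answer 328
Stage 3: A2 = 328; threaded value p + q = 329; c = -12; -3*(-12)^2 - 3*(-12)^1 + 3 = (-432) + (36) + (3) = -393; answer -393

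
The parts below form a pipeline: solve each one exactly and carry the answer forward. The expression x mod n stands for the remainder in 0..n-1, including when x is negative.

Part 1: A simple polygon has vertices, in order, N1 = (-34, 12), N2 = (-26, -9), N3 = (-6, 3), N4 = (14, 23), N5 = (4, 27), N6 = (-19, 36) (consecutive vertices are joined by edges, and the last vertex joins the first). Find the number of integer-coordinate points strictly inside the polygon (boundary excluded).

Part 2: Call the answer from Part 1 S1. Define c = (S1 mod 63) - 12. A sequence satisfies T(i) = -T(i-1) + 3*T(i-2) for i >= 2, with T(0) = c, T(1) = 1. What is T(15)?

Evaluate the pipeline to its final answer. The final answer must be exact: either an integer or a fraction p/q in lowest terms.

-2376359

Part 1: cross terms: (-34*-9 - -26*12)=618, (-26*3 - -6*-9)=-132, (-6*23 - 14*3)=-180, (14*27 - 4*23)=286, (4*36 - -19*27)=657, (-19*12 - -34*36)=996; twice the area = |2245| = 2245; area = 2245/2; boundary points = 1 + 4 + 20 + 2 + 1 + 3 = 31; strictly interior points = area - boundary/2 + 1 = 1108; answer 1108
Part 2: S1 = 1108; c = 25; T(2) = -1*(1) + 3*(25) = 74; iterating: T(2)=74, T(3)=-71, T(4)=293, T(5)=-506, T(6)=1385, T(7)=-2903, T(8)=7058, T(9)=-15767, T(10)=36941, T(11)=-84242, T(12)=195065, T(13)=-447791, T(14)=1032986, T(15)=-2376359; answer -2376359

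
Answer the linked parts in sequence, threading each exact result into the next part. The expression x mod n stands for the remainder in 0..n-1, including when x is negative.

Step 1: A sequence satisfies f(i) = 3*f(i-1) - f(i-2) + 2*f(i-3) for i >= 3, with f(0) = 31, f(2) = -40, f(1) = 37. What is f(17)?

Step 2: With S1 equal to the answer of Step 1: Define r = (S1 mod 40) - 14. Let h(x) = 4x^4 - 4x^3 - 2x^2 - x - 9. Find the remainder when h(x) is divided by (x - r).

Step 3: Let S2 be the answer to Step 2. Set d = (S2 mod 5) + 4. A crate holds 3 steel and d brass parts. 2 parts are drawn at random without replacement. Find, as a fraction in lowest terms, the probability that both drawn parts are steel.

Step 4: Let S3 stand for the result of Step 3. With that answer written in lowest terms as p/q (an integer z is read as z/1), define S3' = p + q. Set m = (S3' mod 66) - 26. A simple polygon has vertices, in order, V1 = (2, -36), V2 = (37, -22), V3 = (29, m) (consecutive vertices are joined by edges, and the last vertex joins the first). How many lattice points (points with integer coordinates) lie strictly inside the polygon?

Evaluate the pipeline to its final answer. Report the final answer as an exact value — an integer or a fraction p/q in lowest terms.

Step 1: f(3) = 3*(-40) - 1*(37) + 2*(31) = -95; iterating: f(3)=-95, f(4)=-171, f(5)=-498, f(6)=-1513, f(7)=-4383, f(8)=-12632, f(9)=-36539, f(10)=-105751, f(11)=-305978, f(12)=-885261, f(13)=-2561307, f(14)=-7410616, f(15)=-21441063, f(16)=-62035187, f(17)=-179485730; answer -179485730
Step 2: S1 = -179485730; r = 16; remainder = value at the root: 4*(16)^4 - 4*(16)^3 - 2*(16)^2 - 1*(16)^1 - 9 = (262144) + (-16384) + (-512) + (-16) + (-9) = 245223; answer 245223
Step 3: S2 = 245223; d = 7; total draws C(10,2) = 45; favorable C(3,2) = 3; P = 1/15; answer 1/15
Step 4: S3 = 1/15; threaded value p + q = 16; m = -10; cross terms: (2*-22 - 37*-36)=1288, (37*-10 - 29*-22)=268, (29*-36 - 2*-10)=-1024; twice the area = |532| = 532; area = 266; boundary points = 7 + 4 + 1 = 12; strictly interior points = area - boundary/2 + 1 = 261; answer 261

261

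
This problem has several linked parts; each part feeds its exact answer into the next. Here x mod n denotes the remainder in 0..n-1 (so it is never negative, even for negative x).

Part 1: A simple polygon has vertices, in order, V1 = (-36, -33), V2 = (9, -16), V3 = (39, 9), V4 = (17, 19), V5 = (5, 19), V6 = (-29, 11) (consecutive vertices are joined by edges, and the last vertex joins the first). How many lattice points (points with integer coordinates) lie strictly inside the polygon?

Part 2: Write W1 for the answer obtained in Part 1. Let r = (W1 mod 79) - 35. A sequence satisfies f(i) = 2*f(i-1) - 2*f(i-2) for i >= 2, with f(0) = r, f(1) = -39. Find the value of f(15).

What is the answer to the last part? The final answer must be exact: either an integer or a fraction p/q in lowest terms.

Part 1: cross terms: (-36*-16 - 9*-33)=873, (9*9 - 39*-16)=705, (39*19 - 17*9)=588, (17*19 - 5*19)=228, (5*11 - -29*19)=606, (-29*-33 - -36*11)=1353; twice the area = |4353| = 4353; area = 4353/2; boundary points = 1 + 5 + 2 + 12 + 2 + 1 = 23; strictly interior points = area - boundary/2 + 1 = 2166; answer 2166
Part 2: W1 = 2166; r = -2; f(2) = 2*(-39) - 2*(-2) = -74; iterating: f(2)=-74, f(3)=-70, f(4)=8, f(5)=156, f(6)=296, f(7)=280, f(8)=-32, f(9)=-624, f(10)=-1184, f(11)=-1120, f(12)=128, f(13)=2496, f(14)=4736, f(15)=4480; answer 4480

4480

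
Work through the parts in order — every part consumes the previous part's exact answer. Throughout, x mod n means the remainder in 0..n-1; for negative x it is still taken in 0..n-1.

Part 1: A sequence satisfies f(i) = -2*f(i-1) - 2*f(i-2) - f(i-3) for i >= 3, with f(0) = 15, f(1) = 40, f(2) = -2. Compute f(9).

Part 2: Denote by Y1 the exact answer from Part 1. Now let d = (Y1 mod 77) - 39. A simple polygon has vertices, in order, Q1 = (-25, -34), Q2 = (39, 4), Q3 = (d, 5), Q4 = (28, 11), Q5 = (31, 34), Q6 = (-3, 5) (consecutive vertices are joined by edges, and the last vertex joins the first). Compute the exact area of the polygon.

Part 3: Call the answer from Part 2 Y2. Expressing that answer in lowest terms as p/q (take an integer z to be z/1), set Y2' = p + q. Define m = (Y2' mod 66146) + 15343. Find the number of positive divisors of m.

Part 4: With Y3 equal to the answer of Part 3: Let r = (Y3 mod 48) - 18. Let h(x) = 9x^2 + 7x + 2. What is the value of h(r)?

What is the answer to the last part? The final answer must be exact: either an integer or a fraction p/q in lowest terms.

24

Part 1: f(3) = -2*(-2) - 2*(40) - 1*(15) = -91; iterating: f(3)=-91, f(4)=146, f(5)=-108, f(6)=15, f(7)=40, f(8)=-2, f(9)=-91; answer -91
Part 2: Y1 = -91; d = 24; cross terms: (-25*4 - 39*-34)=1226, (39*5 - 24*4)=99, (24*11 - 28*5)=124, (28*34 - 31*11)=611, (31*5 - -3*34)=257, (-3*-34 - -25*5)=227; twice the area = |2544| = 2544; area = 1272; answer 1272
Part 3: Y2 = 1272; threaded value p + q = 1273; m = 16616; 16616 = 2^3 * 31 * 67; number of divisors = (3+1) * (1+1) * (1+1) = 16; answer 16
Part 4: Y3 = 16; r = -2; 9*(-2)^2 + 7*(-2)^1 + 2 = (36) + (-14) + (2) = 24; answer 24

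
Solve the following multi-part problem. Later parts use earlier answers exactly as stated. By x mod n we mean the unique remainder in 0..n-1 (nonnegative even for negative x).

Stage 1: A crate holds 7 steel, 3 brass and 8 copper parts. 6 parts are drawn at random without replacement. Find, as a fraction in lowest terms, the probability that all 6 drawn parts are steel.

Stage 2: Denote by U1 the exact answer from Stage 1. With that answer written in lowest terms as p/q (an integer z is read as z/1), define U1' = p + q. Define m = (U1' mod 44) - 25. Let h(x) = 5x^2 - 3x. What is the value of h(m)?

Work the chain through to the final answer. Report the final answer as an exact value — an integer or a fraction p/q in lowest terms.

756

Stage 1: total draws C(18,6) = 18564; favorable C(7,6) = 7; P = 1/2652; answer 1/2652
Stage 2: U1 = 1/2652; threaded value p + q = 2653; m = -12; 5*(-12)^2 - 3*(-12)^1 = (720) + (36) = 756; answer 756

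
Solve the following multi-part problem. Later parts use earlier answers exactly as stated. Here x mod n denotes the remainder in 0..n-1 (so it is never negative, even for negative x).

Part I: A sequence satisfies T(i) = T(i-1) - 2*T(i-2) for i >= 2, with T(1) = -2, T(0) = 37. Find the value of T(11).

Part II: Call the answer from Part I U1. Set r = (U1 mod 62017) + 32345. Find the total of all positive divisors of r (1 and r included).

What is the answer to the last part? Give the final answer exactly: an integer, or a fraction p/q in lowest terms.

33114

Part I: T(2) = 1*(-2) - 2*(37) = -76; iterating: T(2)=-76, T(3)=-72, T(4)=80, T(5)=224, T(6)=64, T(7)=-384, T(8)=-512, T(9)=256, T(10)=1280, T(11)=768; answer 768
Part II: U1 = 768; r = 33113; 33113 is prime, so its only divisors are 1 and 33113; sigma = 1 + 33113 = 33114; answer 33114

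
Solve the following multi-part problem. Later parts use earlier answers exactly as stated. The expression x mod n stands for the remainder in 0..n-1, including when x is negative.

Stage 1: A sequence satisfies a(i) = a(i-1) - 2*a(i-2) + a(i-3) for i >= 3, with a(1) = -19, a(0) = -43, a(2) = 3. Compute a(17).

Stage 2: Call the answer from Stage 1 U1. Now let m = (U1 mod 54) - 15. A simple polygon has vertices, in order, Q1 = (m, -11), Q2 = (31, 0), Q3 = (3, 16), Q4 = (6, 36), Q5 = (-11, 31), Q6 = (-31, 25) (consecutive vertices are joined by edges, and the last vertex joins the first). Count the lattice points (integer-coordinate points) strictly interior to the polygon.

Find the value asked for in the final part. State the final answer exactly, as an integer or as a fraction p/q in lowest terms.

Stage 1: a(3) = 1*(3) - 2*(-19) + 1*(-43) = -2; iterating: a(3)=-2, a(4)=-27, a(5)=-20, a(6)=32, a(7)=45, a(8)=-39, a(9)=-97, a(10)=26, a(11)=181, a(12)=32, a(13)=-304, a(14)=-187, a(15)=453, a(16)=523, a(17)=-570; answer -570
Stage 2: U1 = -570; m = 9; cross terms: (9*0 - 31*-11)=341, (31*16 - 3*0)=496, (3*36 - 6*16)=12, (6*31 - -11*36)=582, (-11*25 - -31*31)=686, (-31*-11 - 9*25)=116; twice the area = |2233| = 2233; area = 2233/2; boundary points = 11 + 4 + 1 + 1 + 2 + 4 = 23; strictly interior points = area - boundary/2 + 1 = 1106; answer 1106

1106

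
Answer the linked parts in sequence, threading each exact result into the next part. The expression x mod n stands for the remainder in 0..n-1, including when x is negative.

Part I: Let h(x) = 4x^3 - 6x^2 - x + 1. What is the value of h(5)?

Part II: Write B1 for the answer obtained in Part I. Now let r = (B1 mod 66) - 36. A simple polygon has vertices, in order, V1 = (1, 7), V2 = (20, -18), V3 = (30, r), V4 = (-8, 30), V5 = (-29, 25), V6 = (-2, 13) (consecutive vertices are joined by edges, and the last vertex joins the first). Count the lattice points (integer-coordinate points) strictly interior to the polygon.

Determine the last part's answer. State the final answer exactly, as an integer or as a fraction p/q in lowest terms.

Part I: 4*(5)^3 - 6*(5)^2 - 1*(5)^1 + 1 = (500) + (-150) + (-5) + (1) = 346; answer 346
Part II: B1 = 346; r = -20; cross terms: (1*-18 - 20*7)=-158, (20*-20 - 30*-18)=140, (30*30 - -8*-20)=740, (-8*25 - -29*30)=670, (-29*13 - -2*25)=-327, (-2*7 - 1*13)=-27; twice the area = |1038| = 1038; area = 519; boundary points = 1 + 2 + 2 + 1 + 3 + 3 = 12; strictly interior points = area - boundary/2 + 1 = 514; answer 514

514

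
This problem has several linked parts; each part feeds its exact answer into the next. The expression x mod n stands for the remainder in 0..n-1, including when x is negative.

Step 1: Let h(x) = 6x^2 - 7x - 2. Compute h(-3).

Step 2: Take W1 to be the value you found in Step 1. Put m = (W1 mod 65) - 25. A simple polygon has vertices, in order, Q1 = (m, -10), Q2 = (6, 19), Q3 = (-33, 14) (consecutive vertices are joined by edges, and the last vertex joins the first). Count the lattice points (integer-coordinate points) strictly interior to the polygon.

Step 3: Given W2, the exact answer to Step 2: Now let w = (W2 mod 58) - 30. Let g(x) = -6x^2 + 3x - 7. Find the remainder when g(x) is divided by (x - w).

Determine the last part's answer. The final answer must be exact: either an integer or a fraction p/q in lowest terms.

Step 1: 6*(-3)^2 - 7*(-3)^1 - 2 = (54) + (21) + (-2) = 73; answer 73
Step 2: W1 = 73; m = -17; cross terms: (-17*19 - 6*-10)=-263, (6*14 - -33*19)=711, (-33*-10 - -17*14)=568; twice the area = |1016| = 1016; area = 508; boundary points = 1 + 1 + 8 = 10; strictly interior points = area - boundary/2 + 1 = 504; answer 504
Step 3: W2 = 504; w = 10; remainder = value at the root: -6*(10)^2 + 3*(10)^1 - 7 = (-600) + (30) + (-7) = -577; answer -577

-577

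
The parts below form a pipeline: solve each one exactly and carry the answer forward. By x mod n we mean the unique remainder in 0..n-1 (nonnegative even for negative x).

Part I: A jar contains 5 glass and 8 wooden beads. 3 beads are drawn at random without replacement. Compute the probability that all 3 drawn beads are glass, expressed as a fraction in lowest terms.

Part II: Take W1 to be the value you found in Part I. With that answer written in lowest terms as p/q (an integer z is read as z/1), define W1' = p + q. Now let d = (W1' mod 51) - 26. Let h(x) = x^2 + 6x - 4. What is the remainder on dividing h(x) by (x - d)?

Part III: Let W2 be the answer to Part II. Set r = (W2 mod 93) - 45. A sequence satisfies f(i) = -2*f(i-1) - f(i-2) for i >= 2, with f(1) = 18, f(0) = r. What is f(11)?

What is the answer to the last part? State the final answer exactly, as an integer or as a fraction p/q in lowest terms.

258

Part I: total draws C(13,3) = 286; favorable C(5,3) = 10; P = 5/143; answer 5/143
Part II: W1 = 5/143; threaded value p + q = 148; d = 20; remainder = value at the root: 1*(20)^2 + 6*(20)^1 - 4 = (400) + (120) + (-4) = 516; answer 516
Part III: W2 = 516; r = 6; f(2) = -2*(18) - 1*(6) = -42; iterating: f(2)=-42, f(3)=66, f(4)=-90, f(5)=114, f(6)=-138, f(7)=162, f(8)=-186, f(9)=210, f(10)=-234, f(11)=258; answer 258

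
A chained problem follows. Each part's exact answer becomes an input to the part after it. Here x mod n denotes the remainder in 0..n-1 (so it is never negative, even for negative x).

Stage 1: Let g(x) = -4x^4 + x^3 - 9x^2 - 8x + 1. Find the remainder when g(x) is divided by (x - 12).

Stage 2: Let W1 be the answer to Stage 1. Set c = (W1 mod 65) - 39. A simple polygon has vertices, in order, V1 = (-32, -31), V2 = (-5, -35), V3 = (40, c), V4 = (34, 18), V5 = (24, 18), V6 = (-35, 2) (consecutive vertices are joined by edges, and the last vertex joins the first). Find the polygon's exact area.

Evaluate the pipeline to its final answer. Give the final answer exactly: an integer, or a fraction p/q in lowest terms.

Stage 1: remainder = value at the root: -4*(12)^4 + 1*(12)^3 - 9*(12)^2 - 8*(12)^1 + 1 = (-82944) + (1728) + (-1296) + (-96) + (1) = -82607; answer -82607
Stage 2: W1 = -82607; c = -31; cross terms: (-32*-35 - -5*-31)=965, (-5*-31 - 40*-35)=1555, (40*18 - 34*-31)=1774, (34*18 - 24*18)=180, (24*2 - -35*18)=678, (-35*-31 - -32*2)=1149; twice the area = |6301| = 6301; area = 6301/2; answer 6301/2

6301/2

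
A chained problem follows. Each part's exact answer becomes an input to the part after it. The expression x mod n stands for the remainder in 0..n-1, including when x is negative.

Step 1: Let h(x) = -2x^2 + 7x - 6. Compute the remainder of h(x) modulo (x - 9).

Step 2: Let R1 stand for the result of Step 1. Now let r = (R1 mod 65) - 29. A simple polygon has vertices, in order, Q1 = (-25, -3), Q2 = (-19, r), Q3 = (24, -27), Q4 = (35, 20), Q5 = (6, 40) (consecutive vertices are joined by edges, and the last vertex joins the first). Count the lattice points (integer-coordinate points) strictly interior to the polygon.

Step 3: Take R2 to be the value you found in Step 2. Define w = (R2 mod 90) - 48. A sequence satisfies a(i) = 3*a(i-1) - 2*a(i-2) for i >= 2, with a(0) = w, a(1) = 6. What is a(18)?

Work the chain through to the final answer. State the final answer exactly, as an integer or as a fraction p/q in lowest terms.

12058538

Step 1: remainder = value at the root: -2*(9)^2 + 7*(9)^1 - 6 = (-162) + (63) + (-6) = -105; answer -105
Step 2: R1 = -105; r = -4; cross terms: (-25*-4 - -19*-3)=43, (-19*-27 - 24*-4)=609, (24*20 - 35*-27)=1425, (35*40 - 6*20)=1280, (6*-3 - -25*40)=982; twice the area = |4339| = 4339; area = 4339/2; boundary points = 1 + 1 + 1 + 1 + 1 = 5; strictly interior points = area - boundary/2 + 1 = 2168; answer 2168
Step 3: R2 = 2168; w = -40; a(2) = 3*(6) - 2*(-40) = 98; iterating: a(2)=98, a(3)=282, a(4)=650, a(5)=1386, a(6)=2858, a(7)=5802, a(8)=11690, a(9)=23466, a(10)=47018, a(11)=94122, a(12)=188330, a(13)=376746, a(14)=753578, a(15)=1507242, a(16)=3014570, a(17)=6029226, a(18)=12058538; answer 12058538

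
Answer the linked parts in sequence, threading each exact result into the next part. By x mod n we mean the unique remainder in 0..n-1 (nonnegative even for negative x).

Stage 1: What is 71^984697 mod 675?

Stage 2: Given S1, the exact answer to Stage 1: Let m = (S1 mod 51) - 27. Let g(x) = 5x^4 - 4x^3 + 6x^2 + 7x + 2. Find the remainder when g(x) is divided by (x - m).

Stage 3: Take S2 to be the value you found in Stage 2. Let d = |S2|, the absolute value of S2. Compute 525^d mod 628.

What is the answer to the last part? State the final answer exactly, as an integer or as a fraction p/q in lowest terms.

Stage 1: squarings mod 675: 71^1=71, 71^2=316, 71^4=631, 71^8=586, 71^16=496, 71^32=316, 71^64=631, 71^128=586, 71^256=496, 71^512=316, 71^1024=631, 71^2048=586, 71^4096=496, 71^8192=316, 71^16384=631, 71^32768=586, 71^65536=496, 71^131072=316, 71^262144=631, 71^524288=586; 71^984697 = 71^1 * 71^8 * 71^16 * 71^32 * 71^64 * 71^512 * 71^1024 * 71^65536 * 71^131072 * 71^262144 * 71^524288 = 341 (mod 675); answer 341
Stage 2: S1 = 341; m = 8; remainder = value at the root: 5*(8)^4 - 4*(8)^3 + 6*(8)^2 + 7*(8)^1 + 2 = (20480) + (-2048) + (384) + (56) + (2) = 18874; answer 18874
Stage 3: S2 = 18874; d = 18874; squarings mod 628: 525^1=525, 525^2=561, 525^4=93, 525^8=485, 525^16=353, 525^32=265, 525^64=517, 525^128=389, 525^256=601, 525^512=101, 525^1024=153, 525^2048=173, 525^4096=413, 525^8192=381, 525^16384=93; 525^18874 = 525^2 * 525^8 * 525^16 * 525^32 * 525^128 * 525^256 * 525^2048 * 525^16384 = 553 (mod 628); answer 553

553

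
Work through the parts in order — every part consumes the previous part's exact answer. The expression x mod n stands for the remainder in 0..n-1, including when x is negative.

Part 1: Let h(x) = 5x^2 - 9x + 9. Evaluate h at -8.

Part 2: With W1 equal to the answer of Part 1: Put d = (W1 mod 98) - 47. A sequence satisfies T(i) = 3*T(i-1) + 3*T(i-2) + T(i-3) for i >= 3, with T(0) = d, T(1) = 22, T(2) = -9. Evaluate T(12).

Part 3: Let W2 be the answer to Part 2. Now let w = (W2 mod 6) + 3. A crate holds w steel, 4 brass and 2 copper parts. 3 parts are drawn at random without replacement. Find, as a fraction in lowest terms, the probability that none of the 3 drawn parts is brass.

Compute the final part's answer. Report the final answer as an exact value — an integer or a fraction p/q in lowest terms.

42/143

Part 1: 5*(-8)^2 - 9*(-8)^1 + 9 = (320) + (72) + (9) = 401; answer 401
Part 2: W1 = 401; d = -38; T(3) = 3*(-9) + 3*(22) + 1*(-38) = 1; iterating: T(3)=1, T(4)=-2, T(5)=-12, T(6)=-41, T(7)=-161, T(8)=-618, T(9)=-2378, T(10)=-9149, T(11)=-35199, T(12)=-135422; answer -135422
Part 3: W2 = -135422; w = 7; total draws C(13,3) = 286; favorable C(9,3) = 84; P = 42/143; answer 42/143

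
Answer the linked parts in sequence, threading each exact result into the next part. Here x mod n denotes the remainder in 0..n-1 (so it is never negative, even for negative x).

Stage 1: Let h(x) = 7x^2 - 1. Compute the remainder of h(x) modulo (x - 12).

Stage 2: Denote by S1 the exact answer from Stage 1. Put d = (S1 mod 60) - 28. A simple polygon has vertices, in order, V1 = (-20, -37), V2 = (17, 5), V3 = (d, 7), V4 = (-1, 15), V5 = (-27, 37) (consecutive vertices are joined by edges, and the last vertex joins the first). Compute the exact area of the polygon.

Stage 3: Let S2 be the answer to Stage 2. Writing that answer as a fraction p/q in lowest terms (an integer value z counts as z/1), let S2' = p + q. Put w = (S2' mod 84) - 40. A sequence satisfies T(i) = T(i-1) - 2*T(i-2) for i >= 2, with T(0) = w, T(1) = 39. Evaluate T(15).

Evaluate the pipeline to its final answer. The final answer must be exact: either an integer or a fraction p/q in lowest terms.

-1833

Stage 1: remainder = value at the root: 7*(12)^2 - 1 = (1008) + (-1) = 1007; answer 1007
Stage 2: S1 = 1007; d = 19; cross terms: (-20*5 - 17*-37)=529, (17*7 - 19*5)=24, (19*15 - -1*7)=292, (-1*37 - -27*15)=368, (-27*-37 - -20*37)=1739; twice the area = |2952| = 2952; area = 1476; answer 1476
Stage 3: S2 = 1476; threaded value p + q = 1477; w = 9; T(2) = 1*(39) - 2*(9) = 21; iterating: T(2)=21, T(3)=-57, T(4)=-99, T(5)=15, T(6)=213, T(7)=183, T(8)=-243, T(9)=-609, T(10)=-123, T(11)=1095, T(12)=1341, T(13)=-849, T(14)=-3531, T(15)=-1833; answer -1833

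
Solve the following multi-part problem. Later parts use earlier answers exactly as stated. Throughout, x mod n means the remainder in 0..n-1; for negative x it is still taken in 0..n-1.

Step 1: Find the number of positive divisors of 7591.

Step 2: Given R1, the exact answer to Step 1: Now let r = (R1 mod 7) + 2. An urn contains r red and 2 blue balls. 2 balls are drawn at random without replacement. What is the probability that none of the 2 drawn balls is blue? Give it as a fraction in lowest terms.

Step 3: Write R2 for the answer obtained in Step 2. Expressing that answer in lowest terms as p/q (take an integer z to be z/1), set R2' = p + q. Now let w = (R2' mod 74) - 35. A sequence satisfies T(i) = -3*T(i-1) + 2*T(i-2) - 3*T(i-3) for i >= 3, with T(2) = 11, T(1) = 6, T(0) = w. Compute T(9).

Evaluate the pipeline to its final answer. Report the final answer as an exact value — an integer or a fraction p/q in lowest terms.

131319

Step 1: 7591 is prime, so its only divisors are 1 and 7591; count = 2; answer 2
Step 2: R1 = 2; r = 4; total draws C(6,2) = 15; favorable C(4,2) = 6; P = 2/5; answer 2/5
Step 3: R2 = 2/5; threaded value p + q = 7; w = -28; T(3) = -3*(11) + 2*(6) - 3*(-28) = 63; iterating: T(3)=63, T(4)=-185, T(5)=648, T(6)=-2503, T(7)=9360, T(8)=-35030, T(9)=131319; answer 131319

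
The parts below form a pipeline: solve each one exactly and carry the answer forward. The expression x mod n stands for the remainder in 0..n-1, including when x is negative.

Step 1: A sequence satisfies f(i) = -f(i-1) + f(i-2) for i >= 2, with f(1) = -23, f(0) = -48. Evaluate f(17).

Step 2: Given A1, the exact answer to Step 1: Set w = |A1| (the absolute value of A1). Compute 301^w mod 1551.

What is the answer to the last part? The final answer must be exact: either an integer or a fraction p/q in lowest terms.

1255

Step 1: f(2) = -1*(-23) + 1*(-48) = -25; iterating: f(2)=-25, f(3)=2, f(4)=-27, f(5)=29, f(6)=-56, f(7)=85, f(8)=-141, f(9)=226, f(10)=-367, f(11)=593, f(12)=-960, f(13)=1553, f(14)=-2513, f(15)=4066, f(16)=-6579, f(17)=10645; answer 10645
Step 2: A1 = 10645; w = 10645; squarings mod 1551: 301^1=301, 301^2=643, 301^4=883, 301^8=1087, 301^16=1258, 301^32=544, 301^64=1246, 301^128=1516, 301^256=1225, 301^512=808, 301^1024=1444, 301^2048=592, 301^4096=1489, 301^8192=742; 301^10645 = 301^1 * 301^4 * 301^16 * 301^128 * 301^256 * 301^2048 * 301^8192 = 1255 (mod 1551); answer 1255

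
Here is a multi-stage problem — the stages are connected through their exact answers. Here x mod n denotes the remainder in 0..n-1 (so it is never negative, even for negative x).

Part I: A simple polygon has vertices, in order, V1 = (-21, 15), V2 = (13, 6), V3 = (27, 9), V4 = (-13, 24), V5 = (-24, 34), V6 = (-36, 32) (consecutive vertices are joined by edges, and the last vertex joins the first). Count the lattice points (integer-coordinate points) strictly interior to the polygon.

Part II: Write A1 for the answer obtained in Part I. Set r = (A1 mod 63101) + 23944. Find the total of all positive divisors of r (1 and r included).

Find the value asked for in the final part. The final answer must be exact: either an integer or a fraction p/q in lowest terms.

Part I: cross terms: (-21*6 - 13*15)=-321, (13*9 - 27*6)=-45, (27*24 - -13*9)=765, (-13*34 - -24*24)=134, (-24*32 - -36*34)=456, (-36*15 - -21*32)=132; twice the area = |1121| = 1121; area = 1121/2; boundary points = 1 + 1 + 5 + 1 + 2 + 1 = 11; strictly interior points = area - boundary/2 + 1 = 556; answer 556
Part II: A1 = 556; r = 24500; 24500 = 2^2 * 5^3 * 7^2; sigma = (1 + 2 + 4) * (1 + 5 + 25 + 125) * (1 + 7 + 49) = 7 * 156 * 57 = 62244; answer 62244

62244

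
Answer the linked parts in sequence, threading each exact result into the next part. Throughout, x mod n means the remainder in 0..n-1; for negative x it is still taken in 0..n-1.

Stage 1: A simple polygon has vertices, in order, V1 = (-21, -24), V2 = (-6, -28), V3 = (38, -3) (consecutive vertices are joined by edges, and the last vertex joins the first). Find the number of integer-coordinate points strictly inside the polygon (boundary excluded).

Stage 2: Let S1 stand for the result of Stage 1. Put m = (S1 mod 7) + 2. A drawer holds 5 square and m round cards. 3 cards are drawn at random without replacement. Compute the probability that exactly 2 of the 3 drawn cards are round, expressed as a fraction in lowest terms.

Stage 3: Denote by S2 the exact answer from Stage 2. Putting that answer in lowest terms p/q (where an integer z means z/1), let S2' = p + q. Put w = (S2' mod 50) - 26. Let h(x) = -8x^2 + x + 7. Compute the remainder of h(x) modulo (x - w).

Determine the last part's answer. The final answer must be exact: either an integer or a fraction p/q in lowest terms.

Stage 1: cross terms: (-21*-28 - -6*-24)=444, (-6*-3 - 38*-28)=1082, (38*-24 - -21*-3)=-975; twice the area = |551| = 551; area = 551/2; boundary points = 1 + 1 + 1 = 3; strictly interior points = area - boundary/2 + 1 = 275; answer 275
Stage 2: S1 = 275; m = 4; total draws C(9,3) = 84; favorable C(4,2)*C(5,1) = 30; P = 5/14; answer 5/14
Stage 3: S2 = 5/14; threaded value p + q = 19; w = -7; remainder = value at the root: -8*(-7)^2 + 1*(-7)^1 + 7 = (-392) + (-7) + (7) = -392; answer -392

-392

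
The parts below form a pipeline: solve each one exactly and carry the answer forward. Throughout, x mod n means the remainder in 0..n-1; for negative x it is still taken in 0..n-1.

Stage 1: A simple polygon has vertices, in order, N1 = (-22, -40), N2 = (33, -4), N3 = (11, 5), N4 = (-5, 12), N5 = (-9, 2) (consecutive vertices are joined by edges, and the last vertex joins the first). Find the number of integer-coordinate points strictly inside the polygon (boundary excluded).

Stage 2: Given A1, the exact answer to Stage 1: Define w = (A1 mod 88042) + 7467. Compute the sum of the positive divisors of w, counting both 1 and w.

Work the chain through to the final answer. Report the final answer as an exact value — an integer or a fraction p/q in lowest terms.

Stage 1: cross terms: (-22*-4 - 33*-40)=1408, (33*5 - 11*-4)=209, (11*12 - -5*5)=157, (-5*2 - -9*12)=98, (-9*-40 - -22*2)=404; twice the area = |2276| = 2276; area = 1138; boundary points = 1 + 1 + 1 + 2 + 1 = 6; strictly interior points = area - boundary/2 + 1 = 1136; answer 1136
Stage 2: A1 = 1136; w = 8603; 8603 = 7 * 1229; sigma = (1 + 7) * (1 + 1229) = 8 * 1230 = 9840; answer 9840

9840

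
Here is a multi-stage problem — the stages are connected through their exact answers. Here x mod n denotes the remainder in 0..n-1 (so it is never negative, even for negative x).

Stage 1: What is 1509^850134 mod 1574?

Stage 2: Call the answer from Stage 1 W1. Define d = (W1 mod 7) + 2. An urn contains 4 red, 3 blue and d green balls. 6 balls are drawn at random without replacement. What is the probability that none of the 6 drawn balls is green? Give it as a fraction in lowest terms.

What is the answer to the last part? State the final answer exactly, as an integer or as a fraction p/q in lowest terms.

1/66

Stage 1: squarings mod 1574: 1509^1=1509, 1509^2=1077, 1509^4=1465, 1509^8=863, 1509^16=267, 1509^32=459, 1509^64=1339, 1509^128=135, 1509^256=911, 1509^512=423, 1509^1024=1067, 1509^2048=487, 1509^4096=1069, 1509^8192=37, 1509^16384=1369, 1509^32768=1101, 1509^65536=221, 1509^131072=47, 1509^262144=635, 1509^524288=281; 1509^850134 = 1509^2 * 1509^4 * 1509^16 * 1509^64 * 1509^128 * 1509^2048 * 1509^4096 * 1509^8192 * 1509^16384 * 1509^32768 * 1509^262144 * 1509^524288 = 1073 (mod 1574); answer 1073
Stage 2: W1 = 1073; d = 4; total draws C(11,6) = 462; favorable C(7,6) = 7; P = 1/66; answer 1/66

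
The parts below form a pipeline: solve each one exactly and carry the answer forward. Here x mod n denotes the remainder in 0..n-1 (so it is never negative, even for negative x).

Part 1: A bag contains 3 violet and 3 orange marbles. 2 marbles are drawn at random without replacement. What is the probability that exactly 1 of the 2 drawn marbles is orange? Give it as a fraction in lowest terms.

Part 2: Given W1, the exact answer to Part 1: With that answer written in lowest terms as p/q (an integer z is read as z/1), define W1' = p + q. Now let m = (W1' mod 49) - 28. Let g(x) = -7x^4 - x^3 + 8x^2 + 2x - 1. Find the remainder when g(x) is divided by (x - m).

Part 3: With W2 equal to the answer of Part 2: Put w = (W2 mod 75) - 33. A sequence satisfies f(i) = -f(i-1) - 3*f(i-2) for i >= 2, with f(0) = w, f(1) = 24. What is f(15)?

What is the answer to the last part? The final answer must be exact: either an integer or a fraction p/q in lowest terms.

Part 1: total draws C(6,2) = 15; favorable C(3,1)*C(3,1) = 9; P = 3/5; answer 3/5
Part 2: W1 = 3/5; threaded value p + q = 8; m = -20; remainder = value at the root: -7*(-20)^4 - 1*(-20)^3 + 8*(-20)^2 + 2*(-20)^1 - 1 = (-1120000) + (8000) + (3200) + (-40) + (-1) = -1108841; answer -1108841
Part 3: W2 = -1108841; w = 1; f(2) = -1*(24) - 3*(1) = -27; iterating: f(2)=-27, f(3)=-45, f(4)=126, f(5)=9, f(6)=-387, f(7)=360, f(8)=801, f(9)=-1881, f(10)=-522, f(11)=6165, f(12)=-4599, f(13)=-13896, f(14)=27693, f(15)=13995; answer 13995

13995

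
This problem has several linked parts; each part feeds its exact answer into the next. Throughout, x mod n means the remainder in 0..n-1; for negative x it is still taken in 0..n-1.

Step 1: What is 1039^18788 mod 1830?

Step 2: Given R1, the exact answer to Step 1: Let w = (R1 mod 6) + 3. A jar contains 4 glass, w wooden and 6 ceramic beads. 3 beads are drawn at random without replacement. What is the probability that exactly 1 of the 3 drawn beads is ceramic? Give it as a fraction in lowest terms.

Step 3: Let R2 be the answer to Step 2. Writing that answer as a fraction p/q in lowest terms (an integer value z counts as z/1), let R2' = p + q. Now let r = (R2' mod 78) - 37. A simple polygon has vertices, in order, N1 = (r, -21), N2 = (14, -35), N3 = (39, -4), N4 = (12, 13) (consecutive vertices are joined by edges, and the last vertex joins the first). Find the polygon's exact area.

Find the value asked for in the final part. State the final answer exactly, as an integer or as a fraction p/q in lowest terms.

1385

Step 1: squarings mod 1830: 1039^1=1039, 1039^2=1651, 1039^4=931, 1039^8=1171, 1039^16=571, 1039^32=301, 1039^64=931, 1039^128=1171, 1039^256=571, 1039^512=301, 1039^1024=931, 1039^2048=1171, 1039^4096=571, 1039^8192=301, 1039^16384=931; 1039^18788 = 1039^4 * 1039^32 * 1039^64 * 1039^256 * 1039^2048 * 1039^16384 = 1171 (mod 1830); answer 1171
Step 2: R1 = 1171; w = 4; total draws C(14,3) = 364; favorable C(6,1)*C(8,2) = 168; P = 6/13; answer 6/13
Step 3: R2 = 6/13; threaded value p + q = 19; r = -18; cross terms: (-18*-35 - 14*-21)=924, (14*-4 - 39*-35)=1309, (39*13 - 12*-4)=555, (12*-21 - -18*13)=-18; twice the area = |2770| = 2770; area = 1385; answer 1385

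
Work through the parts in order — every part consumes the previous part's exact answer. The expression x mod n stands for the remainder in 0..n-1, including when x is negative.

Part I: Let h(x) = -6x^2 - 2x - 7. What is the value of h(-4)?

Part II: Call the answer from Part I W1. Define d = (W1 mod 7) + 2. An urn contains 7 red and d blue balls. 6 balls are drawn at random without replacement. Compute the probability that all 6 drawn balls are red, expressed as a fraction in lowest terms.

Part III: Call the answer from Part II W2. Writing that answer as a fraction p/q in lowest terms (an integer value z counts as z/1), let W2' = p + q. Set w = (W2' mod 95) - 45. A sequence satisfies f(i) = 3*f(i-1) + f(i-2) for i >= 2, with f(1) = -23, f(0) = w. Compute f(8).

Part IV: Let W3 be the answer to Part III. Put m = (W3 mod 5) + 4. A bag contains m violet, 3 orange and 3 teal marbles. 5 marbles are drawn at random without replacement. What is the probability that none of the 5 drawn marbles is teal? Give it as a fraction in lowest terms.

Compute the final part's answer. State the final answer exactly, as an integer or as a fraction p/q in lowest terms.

Part I: -6*(-4)^2 - 2*(-4)^1 - 7 = (-96) + (8) + (-7) = -95; answer -95
Part II: W1 = -95; d = 5; total draws C(12,6) = 924; favorable C(7,6) = 7; P = 1/132; answer 1/132
Part III: W2 = 1/132; threaded value p + q = 133; w = -7; f(2) = 3*(-23) + 1*(-7) = -76; iterating: f(2)=-76, f(3)=-251, f(4)=-829, f(5)=-2738, f(6)=-9043, f(7)=-29867, f(8)=-98644; answer -98644
Part IV: W3 = -98644; m = 5; total draws C(11,5) = 462; favorable C(8,5) = 56; P = 4/33; answer 4/33

4/33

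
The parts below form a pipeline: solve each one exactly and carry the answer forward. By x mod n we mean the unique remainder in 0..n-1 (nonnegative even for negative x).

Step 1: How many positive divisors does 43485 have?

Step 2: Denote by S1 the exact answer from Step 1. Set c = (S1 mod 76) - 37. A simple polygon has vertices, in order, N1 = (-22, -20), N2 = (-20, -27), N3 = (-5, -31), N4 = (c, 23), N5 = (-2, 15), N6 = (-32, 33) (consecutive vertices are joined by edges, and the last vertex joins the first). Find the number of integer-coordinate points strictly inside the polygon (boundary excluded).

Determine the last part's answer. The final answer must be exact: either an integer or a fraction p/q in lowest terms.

707

Step 1: 43485 = 3 * 5 * 13 * 223; number of divisors = (1+1) * (1+1) * (1+1) * (1+1) = 16; answer 16
Step 2: S1 = 16; c = -21; cross terms: (-22*-27 - -20*-20)=194, (-20*-31 - -5*-27)=485, (-5*23 - -21*-31)=-766, (-21*15 - -2*23)=-269, (-2*33 - -32*15)=414, (-32*-20 - -22*33)=1366; twice the area = |1424| = 1424; area = 712; boundary points = 1 + 1 + 2 + 1 + 6 + 1 = 12; strictly interior points = area - boundary/2 + 1 = 707; answer 707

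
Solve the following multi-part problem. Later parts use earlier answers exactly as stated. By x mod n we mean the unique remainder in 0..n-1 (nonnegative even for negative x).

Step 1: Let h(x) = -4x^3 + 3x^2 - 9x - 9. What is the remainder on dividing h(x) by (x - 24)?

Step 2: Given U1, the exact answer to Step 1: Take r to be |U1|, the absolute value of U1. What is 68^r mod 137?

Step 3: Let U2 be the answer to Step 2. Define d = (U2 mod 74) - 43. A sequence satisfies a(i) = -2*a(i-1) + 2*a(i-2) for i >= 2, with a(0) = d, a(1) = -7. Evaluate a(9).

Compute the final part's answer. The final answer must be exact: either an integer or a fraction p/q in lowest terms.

Step 1: remainder = value at the root: -4*(24)^3 + 3*(24)^2 - 9*(24)^1 - 9 = (-55296) + (1728) + (-216) + (-9) = -53793; answer -53793
Step 2: U1 = -53793; r = 53793; squarings mod 137: 68^1=68, 68^2=103, 68^4=60, 68^8=38, 68^16=74, 68^32=133, 68^64=16, 68^128=119, 68^256=50, 68^512=34, 68^1024=60, 68^2048=38, 68^4096=74, 68^8192=133, 68^16384=16, 68^32768=119; 68^53793 = 68^1 * 68^32 * 68^512 * 68^4096 * 68^16384 * 68^32768 = 107 (mod 137); answer 107
Step 3: U2 = 107; d = -10; a(2) = -2*(-7) + 2*(-10) = -6; iterating: a(2)=-6, a(3)=-2, a(4)=-8, a(5)=12, a(6)=-40, a(7)=104, a(8)=-288, a(9)=784; answer 784

784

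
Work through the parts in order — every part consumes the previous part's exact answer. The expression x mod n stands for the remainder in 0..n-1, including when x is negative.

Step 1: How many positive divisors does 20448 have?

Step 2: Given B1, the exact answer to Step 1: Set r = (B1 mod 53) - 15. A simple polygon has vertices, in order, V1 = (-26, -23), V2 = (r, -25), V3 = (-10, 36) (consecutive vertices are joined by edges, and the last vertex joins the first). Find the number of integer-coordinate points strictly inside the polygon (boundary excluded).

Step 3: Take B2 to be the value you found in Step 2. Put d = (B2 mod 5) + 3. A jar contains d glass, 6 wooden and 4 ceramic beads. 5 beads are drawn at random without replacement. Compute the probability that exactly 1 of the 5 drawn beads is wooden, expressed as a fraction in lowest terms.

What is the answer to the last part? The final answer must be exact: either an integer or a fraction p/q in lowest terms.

Step 1: 20448 = 2^5 * 3^2 * 71; number of divisors = (5+1) * (2+1) * (1+1) = 36; answer 36
Step 2: B1 = 36; r = 21; cross terms: (-26*-25 - 21*-23)=1133, (21*36 - -10*-25)=506, (-10*-23 - -26*36)=1166; twice the area = |2805| = 2805; area = 2805/2; boundary points = 1 + 1 + 1 = 3; strictly interior points = area - boundary/2 + 1 = 1402; answer 1402
Step 3: B2 = 1402; d = 5; total draws C(15,5) = 3003; favorable C(6,1)*C(9,4) = 756; P = 36/143; answer 36/143

36/143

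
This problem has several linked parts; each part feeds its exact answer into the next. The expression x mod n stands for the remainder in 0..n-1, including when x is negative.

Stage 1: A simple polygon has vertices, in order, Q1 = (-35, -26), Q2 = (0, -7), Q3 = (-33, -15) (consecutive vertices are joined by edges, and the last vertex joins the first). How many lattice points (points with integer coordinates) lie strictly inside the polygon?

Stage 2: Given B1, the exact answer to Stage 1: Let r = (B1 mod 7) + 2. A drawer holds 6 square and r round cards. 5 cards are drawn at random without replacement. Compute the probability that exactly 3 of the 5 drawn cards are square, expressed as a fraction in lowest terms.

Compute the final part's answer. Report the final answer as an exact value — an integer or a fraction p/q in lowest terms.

140/429

Stage 1: cross terms: (-35*-7 - 0*-26)=245, (0*-15 - -33*-7)=-231, (-33*-26 - -35*-15)=333; twice the area = |347| = 347; area = 347/2; boundary points = 1 + 1 + 1 = 3; strictly interior points = area - boundary/2 + 1 = 173; answer 173
Stage 2: B1 = 173; r = 7; total draws C(13,5) = 1287; favorable C(6,3)*C(7,2) = 420; P = 140/429; answer 140/429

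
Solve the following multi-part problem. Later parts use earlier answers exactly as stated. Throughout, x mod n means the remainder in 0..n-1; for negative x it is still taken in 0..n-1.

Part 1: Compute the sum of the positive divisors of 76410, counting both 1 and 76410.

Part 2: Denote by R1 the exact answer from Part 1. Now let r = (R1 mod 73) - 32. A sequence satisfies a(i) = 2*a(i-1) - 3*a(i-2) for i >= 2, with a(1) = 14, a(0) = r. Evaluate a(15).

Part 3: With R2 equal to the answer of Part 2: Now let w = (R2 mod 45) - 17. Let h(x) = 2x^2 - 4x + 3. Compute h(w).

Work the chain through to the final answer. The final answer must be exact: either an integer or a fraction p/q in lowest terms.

99

Part 1: 76410 = 2 * 3^3 * 5 * 283; sigma = (1 + 2) * (1 + 3 + 9 + 27) * (1 + 5) * (1 + 283) = 3 * 40 * 6 * 284 = 204480; answer 204480
Part 2: R1 = 204480; r = -25; a(2) = 2*(14) - 3*(-25) = 103; iterating: a(2)=103, a(3)=164, a(4)=19, a(5)=-454, a(6)=-965, a(7)=-568, a(8)=1759, a(9)=5222, a(10)=5167, a(11)=-5332, a(12)=-26165, a(13)=-36334, a(14)=5827, a(15)=120656; answer 120656
Part 3: R2 = 120656; w = -6; 2*(-6)^2 - 4*(-6)^1 + 3 = (72) + (24) + (3) = 99; answer 99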